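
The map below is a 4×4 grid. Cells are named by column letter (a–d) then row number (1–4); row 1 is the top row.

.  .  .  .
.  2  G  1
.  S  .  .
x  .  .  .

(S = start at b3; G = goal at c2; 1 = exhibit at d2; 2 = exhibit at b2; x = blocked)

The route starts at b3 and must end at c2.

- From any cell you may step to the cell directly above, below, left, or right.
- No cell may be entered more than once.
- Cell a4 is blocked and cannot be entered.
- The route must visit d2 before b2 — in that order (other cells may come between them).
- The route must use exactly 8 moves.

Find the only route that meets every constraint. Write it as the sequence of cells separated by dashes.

b3 - c3 - d3 - d2 - d1 - c1 - b1 - b2 - c2

The waypoints must appear in the order d2, b2, with no cell reused.
Route from b3: right 2 to d3, up 2 to d1, left 2 to b1, down 1 to b2, right 1 to c2 — 8 moves in all.
Check: order respected (1 at step 3, 2 at step 7); 8 moves as required.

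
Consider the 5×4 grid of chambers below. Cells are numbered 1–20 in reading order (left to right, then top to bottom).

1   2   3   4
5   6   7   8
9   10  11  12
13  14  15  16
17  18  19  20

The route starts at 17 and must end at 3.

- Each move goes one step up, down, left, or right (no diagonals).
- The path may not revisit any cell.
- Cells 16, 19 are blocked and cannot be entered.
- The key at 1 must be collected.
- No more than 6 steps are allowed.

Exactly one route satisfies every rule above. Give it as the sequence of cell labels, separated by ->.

17 -> 13 -> 9 -> 5 -> 1 -> 2 -> 3

Any route must reach 1 and still end at 3 within 6 moves, so the order of the required stops is forced.
Route from 17: 4× up (reaching 1), 2× right (reaching 3) — 6 moves in all.
Check: all required cells visited; 6 ≤ 6 moves.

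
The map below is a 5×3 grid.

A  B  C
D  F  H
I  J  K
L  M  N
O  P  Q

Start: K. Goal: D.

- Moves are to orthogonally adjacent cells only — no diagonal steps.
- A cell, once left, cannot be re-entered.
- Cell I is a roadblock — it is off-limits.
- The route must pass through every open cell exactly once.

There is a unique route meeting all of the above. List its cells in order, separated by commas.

Need to visit all 14 open cells exactly once, starting at K and ending at D.
Cell A has only two open neighbours (D and B), so the path must pass straight through it: one of those is the cell it's entered from and the other is where it exits.
Route from K: down 2 to Q, left 2 to O, up 1 to L, right 1 to M, up 2 to F, right 1 to H, up 1 to C, left 2 to A, down 1 to D — 13 moves in all.
Check: all 14 open cells covered.

K, N, Q, P, O, L, M, J, F, H, C, B, A, D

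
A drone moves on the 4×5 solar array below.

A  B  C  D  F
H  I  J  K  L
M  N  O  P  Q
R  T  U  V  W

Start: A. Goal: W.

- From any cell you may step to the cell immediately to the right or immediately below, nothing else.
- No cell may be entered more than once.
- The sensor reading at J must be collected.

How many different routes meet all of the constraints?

18

A right/down-only route from A to W makes exactly 3 down-moves and 4 right-moves in some order.
With no other constraints that would be C(7,3) = 35 routes.
Split at J and multiply the segment counts: A→J: 3; J→W: 6; product = 18.
That gives 18 routes.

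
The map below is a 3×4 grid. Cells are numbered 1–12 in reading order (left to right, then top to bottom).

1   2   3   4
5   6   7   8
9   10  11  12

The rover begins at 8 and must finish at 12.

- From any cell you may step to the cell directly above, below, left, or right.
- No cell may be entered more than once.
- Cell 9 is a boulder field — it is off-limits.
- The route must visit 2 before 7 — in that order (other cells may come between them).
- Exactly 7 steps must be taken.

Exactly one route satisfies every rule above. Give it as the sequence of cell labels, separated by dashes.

The waypoints must appear in the order 2, 7, with no cell reused.
Route from 8: up to 4, 2× left (reaching 2), down to 6, right to 7, down to 11, right to 12 — 7 moves in all.
Check: order respected (2 at step 3, 7 at step 5); 7 moves as required.

8 - 4 - 3 - 2 - 6 - 7 - 11 - 12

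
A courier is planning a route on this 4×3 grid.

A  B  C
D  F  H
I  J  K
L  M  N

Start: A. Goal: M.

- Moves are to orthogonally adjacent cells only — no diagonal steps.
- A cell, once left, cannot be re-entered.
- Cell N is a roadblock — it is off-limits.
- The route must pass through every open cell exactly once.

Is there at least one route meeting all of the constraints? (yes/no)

yes

One route that works: A → D → F → B → C → H → K → J → I → L → M.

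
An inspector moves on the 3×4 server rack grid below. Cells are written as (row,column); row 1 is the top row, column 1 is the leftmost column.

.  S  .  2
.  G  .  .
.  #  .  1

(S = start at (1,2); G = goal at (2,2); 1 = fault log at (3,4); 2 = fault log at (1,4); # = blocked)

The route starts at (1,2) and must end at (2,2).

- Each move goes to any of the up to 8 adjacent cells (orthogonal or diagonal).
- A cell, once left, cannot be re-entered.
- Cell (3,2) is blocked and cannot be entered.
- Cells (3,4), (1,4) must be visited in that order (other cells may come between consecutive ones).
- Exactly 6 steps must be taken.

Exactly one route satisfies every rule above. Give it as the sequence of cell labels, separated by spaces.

The waypoints must appear in the order (3,4), (1,4), with no cell reused.
Route from (1,2): down-right 2 to (3,4), up 2 to (1,4), left 1 to (1,3), down-left 1 to (2,2) — 6 moves in all.
Check: order respected (1 at step 2, 2 at step 4); 6 moves as required.

(1,2) (2,3) (3,4) (2,4) (1,4) (1,3) (2,2)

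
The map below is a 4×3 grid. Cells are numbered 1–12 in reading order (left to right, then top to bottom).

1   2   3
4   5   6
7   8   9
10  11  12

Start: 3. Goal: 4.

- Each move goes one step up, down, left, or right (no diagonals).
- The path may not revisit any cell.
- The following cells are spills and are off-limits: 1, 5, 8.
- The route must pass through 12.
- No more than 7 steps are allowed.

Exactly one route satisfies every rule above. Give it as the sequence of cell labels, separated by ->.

3 -> 6 -> 9 -> 12 -> 11 -> 10 -> 7 -> 4

Any route must reach 12 and still end at 4 within 7 moves, so the order of the required stops is forced.
Route from 3: down 3 to 12, left 2 to 10, up 2 to 4 — 7 moves in all.
Check: all required cells visited; 7 ≤ 7 moves.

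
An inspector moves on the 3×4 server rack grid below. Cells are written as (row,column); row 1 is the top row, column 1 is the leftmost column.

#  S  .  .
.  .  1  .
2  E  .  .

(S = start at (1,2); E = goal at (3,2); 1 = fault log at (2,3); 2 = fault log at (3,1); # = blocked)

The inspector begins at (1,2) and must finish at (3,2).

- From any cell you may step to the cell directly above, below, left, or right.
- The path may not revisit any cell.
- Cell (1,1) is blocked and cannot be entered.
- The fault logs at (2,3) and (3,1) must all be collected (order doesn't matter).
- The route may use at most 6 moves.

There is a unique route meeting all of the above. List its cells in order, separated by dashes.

The 6-move cap with required stops at (2,3), (3,1) leaves no slack for detours.
Route from (1,2): right to (1,3), down to (2,3), 2× left (reaching (2,1)), down to (3,1), right to (3,2) — 6 moves in all.
Check: all required cells visited; 6 ≤ 6 moves.

(1,2) - (1,3) - (2,3) - (2,2) - (2,1) - (3,1) - (3,2)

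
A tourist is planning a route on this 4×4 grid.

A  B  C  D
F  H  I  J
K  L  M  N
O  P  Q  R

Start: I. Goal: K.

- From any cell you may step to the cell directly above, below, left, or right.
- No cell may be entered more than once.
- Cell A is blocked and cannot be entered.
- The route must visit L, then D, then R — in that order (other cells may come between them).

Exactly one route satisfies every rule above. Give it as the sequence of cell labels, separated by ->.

I -> M -> L -> H -> B -> C -> D -> J -> N -> R -> Q -> P -> O -> K

The waypoints must appear in the order L, D, R, with no cell reused.
Route from I: down 1 to M, left 1 to L, up 2 to B, right 2 to D, down 3 to R, left 3 to O, up 1 to K — 13 moves in all.
Check: order respected (L at step 2, D at step 6, R at step 9).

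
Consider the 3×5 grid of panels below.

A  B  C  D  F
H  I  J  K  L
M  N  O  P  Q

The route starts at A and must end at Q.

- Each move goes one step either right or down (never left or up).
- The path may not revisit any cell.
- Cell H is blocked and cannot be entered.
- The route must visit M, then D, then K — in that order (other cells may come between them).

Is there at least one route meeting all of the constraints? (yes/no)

no

D lies above M, so going from M to D would need an upward move — but moves only go right/down, so M cannot be visited before D.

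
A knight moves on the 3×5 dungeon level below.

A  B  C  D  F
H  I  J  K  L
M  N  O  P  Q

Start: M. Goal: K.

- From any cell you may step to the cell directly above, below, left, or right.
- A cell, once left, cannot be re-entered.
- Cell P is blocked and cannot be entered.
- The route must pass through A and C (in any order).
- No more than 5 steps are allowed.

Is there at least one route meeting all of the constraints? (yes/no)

Even ignoring the no-revisit rule, getting from M to K, taking the cheapest ordering M → A → C → K needs at least 2 + 2 + 2 = 6 moves (Manhattan distance per leg), which exceeds the 5-move limit.

no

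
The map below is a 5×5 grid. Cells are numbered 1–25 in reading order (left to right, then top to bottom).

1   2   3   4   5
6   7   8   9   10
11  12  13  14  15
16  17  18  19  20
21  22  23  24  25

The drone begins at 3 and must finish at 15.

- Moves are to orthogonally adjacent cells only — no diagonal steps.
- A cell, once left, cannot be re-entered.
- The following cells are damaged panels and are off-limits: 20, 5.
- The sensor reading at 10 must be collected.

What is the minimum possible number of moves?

Any route passes through 10 somewhere between 3 and 15. Summing Manhattan distances along the two legs (3 → 10 → 15) gives a lower bound of 3 + 1 = 4 moves.
A route of 4 moves achieves this: 3 → 8 → 9 → 10 → 15.
Since 4 matches the lower bound, it is optimal.

4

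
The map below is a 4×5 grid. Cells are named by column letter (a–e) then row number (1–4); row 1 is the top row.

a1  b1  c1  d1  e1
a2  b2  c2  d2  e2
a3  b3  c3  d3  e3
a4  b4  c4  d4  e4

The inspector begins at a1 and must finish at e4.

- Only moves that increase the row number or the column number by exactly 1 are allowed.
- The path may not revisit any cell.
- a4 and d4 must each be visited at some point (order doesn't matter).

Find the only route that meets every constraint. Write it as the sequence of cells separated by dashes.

a1 - a2 - a3 - a4 - b4 - c4 - d4 - e4

Moves only go right or down, so the column and row indices never decrease.
Route from a1: down 3 to a4, right 4 to e4 — 7 moves in all.
Check: all required cells visited.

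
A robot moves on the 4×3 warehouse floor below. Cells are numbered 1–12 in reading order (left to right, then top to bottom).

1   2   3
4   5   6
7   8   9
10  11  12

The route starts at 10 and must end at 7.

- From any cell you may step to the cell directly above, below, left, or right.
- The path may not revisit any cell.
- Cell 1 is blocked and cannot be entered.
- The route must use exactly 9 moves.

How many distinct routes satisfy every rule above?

3

Need simple routes of exactly 9 moves from 10 to 7 (Manhattan distance 1, so 4 moves are spent on a detour and 4 undoing it).
Enumerating: 10 11 8 9 6 3 2 5 4 7 | 10 11 12 9 6 3 2 5 8 7 | 10 11 12 9 6 3 2 5 4 7.
That gives 3 routes.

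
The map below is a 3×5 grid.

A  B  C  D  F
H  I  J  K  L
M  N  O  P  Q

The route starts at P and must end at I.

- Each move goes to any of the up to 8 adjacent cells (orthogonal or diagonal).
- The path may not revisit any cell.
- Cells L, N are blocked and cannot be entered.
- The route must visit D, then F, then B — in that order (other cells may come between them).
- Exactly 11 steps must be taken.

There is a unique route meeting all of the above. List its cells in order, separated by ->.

P -> O -> J -> D -> F -> K -> C -> B -> A -> H -> M -> I

The waypoints must appear in the order D, F, B, with no cell reused.
Route from P: left to O, up to J, up-right to D, right to F, down-left to K, up-left to C, 2× left (reaching A), 2× down (reaching M), up-right to I — 11 moves in all.
Check: order respected (D at step 3, F at step 4, B at step 7); 11 moves as required.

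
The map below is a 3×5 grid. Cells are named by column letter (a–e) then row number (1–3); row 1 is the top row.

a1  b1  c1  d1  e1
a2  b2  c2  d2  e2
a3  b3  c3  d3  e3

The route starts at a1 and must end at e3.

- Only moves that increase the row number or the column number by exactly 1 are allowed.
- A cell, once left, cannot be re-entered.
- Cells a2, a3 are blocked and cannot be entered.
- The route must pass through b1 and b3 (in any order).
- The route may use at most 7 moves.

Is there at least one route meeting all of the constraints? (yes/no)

One route that works: a1 → b1 → b2 → b3 → c3 → d3 → e3.

yes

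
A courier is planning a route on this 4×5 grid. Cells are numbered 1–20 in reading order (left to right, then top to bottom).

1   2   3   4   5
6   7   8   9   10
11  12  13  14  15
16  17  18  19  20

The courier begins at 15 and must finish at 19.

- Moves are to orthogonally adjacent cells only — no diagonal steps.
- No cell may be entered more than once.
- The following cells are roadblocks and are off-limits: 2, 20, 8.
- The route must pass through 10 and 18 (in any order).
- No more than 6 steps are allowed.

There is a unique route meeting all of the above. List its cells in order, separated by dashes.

15 - 10 - 9 - 14 - 13 - 18 - 19

The 6-move cap with required stops at 10, 18 leaves no slack for detours.
Route from 15: up 1 to 10, left 1 to 9, down 1 to 14, left 1 to 13, down 1 to 18, right 1 to 19 — 6 moves in all.
Check: all required cells visited; 6 ≤ 6 moves.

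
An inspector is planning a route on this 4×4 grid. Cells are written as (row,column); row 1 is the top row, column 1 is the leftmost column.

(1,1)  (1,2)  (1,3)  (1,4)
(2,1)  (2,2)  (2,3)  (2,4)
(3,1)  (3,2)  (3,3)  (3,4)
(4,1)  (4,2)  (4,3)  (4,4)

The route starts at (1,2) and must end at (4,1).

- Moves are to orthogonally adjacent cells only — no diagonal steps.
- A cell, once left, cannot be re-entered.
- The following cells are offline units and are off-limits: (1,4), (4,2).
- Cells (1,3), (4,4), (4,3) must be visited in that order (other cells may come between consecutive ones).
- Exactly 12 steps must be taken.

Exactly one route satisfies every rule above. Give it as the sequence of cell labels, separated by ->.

The waypoints must appear in the order (1,3), (4,4), (4,3), with no cell reused.
Route from (1,2): right to (1,3), down to (2,3), right to (2,4), 2× down (reaching (4,4)), left to (4,3), up to (3,3), left to (3,2), up to (2,2), left to (2,1), 2× down (reaching (4,1)) — 12 moves in all.
Check: order respected ((1,3) at step 1, (4,4) at step 5, (4,3) at step 6); 12 moves as required.

(1,2) -> (1,3) -> (2,3) -> (2,4) -> (3,4) -> (4,4) -> (4,3) -> (3,3) -> (3,2) -> (2,2) -> (2,1) -> (3,1) -> (4,1)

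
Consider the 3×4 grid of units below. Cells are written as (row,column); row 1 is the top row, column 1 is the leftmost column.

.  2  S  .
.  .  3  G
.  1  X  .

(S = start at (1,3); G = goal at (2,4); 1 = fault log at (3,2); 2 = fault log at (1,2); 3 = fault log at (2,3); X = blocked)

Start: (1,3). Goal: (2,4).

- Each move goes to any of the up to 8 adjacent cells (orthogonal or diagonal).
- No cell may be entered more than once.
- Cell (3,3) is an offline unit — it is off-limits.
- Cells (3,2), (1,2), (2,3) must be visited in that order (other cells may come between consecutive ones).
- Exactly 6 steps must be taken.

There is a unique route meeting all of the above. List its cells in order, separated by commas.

(1,3), (2,2), (3,2), (2,1), (1,2), (2,3), (2,4)

The waypoints must appear in the order (3,2), (1,2), (2,3), with no cell reused.
Route from (1,3): down-left to (2,2), down to (3,2), up-left to (2,1), up-right to (1,2), down-right to (2,3), right to (2,4) — 6 moves in all.
Check: order respected (1 at step 2, 2 at step 4, 3 at step 5); 6 moves as required.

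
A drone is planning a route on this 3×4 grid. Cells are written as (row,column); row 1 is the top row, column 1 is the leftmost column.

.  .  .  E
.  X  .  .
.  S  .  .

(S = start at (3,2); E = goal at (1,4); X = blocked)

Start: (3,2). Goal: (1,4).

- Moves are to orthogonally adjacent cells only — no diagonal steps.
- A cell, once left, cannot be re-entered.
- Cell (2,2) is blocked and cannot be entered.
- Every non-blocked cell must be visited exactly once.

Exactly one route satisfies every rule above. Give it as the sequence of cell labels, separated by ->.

(3,2) -> (3,1) -> (2,1) -> (1,1) -> (1,2) -> (1,3) -> (2,3) -> (3,3) -> (3,4) -> (2,4) -> (1,4)

Need to visit all 11 open cells exactly once, starting at (3,2) and ending at (1,4).
Cell (1,2) has only two open neighbours ((1,1) and (1,3)), so the path must pass straight through it: one of those is the cell it's entered from and the other is where it exits.
Route from (3,2): left 1 to (3,1), up 2 to (1,1), right 2 to (1,3), down 2 to (3,3), right 1 to (3,4), up 2 to (1,4) — 10 moves in all.
Check: all 11 open cells covered.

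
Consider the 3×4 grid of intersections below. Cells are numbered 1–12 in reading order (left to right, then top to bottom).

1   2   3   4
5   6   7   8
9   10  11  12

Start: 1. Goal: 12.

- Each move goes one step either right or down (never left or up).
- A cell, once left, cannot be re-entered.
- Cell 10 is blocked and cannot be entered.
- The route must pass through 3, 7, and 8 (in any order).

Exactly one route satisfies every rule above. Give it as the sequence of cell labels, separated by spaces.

1 2 3 7 8 12

Moves only go right or down, so the column and row indices never decrease.
Route from 1: 2× right (reaching 3), down to 7, right to 8, down to 12 — 5 moves in all.
Check: all required cells visited.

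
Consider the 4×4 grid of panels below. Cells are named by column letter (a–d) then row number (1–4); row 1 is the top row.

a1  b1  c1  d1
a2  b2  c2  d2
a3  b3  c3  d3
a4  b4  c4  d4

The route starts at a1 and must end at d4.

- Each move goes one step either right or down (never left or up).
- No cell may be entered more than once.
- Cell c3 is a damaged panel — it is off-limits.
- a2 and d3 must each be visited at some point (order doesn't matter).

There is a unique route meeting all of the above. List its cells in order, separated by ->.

Moves only go right or down, so the column and row indices never decrease.
Route from a1: down 1 to a2, right 3 to d2, down 2 to d4 — 6 moves in all.
Check: all required cells visited.

a1 -> a2 -> b2 -> c2 -> d2 -> d3 -> d4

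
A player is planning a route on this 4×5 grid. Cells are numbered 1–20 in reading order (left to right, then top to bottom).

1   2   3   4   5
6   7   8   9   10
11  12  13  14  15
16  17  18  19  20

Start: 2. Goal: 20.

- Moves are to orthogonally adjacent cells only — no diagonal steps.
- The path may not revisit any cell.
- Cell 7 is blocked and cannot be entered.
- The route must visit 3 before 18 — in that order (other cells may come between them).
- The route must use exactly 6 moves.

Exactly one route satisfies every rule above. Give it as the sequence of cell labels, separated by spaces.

2 3 8 13 18 19 20

The waypoints must appear in the order 3, 18, with no cell reused.
Route from 2: right to 3, 3× down (reaching 18), 2× right (reaching 20) — 6 moves in all.
Check: order respected (3 at step 1, 18 at step 4); 6 moves as required.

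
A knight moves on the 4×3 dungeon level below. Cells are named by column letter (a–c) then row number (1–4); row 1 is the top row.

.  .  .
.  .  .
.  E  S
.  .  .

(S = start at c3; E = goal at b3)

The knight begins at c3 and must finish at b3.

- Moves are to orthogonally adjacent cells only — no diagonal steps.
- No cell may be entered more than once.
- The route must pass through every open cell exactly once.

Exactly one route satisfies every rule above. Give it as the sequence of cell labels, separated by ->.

c3 -> c4 -> b4 -> a4 -> a3 -> a2 -> a1 -> b1 -> c1 -> c2 -> b2 -> b3

Need to visit all 12 open cells exactly once, starting at c3 and ending at b3.
Cell a1 has only two open neighbours (a2 and b1), so the path must pass straight through it: one of those is the cell it's entered from and the other is where it exits.
Route from c3: down 1 to c4, left 2 to a4, up 3 to a1, right 2 to c1, down 1 to c2, left 1 to b2, down 1 to b3 — 11 moves in all.
Check: all 12 open cells covered.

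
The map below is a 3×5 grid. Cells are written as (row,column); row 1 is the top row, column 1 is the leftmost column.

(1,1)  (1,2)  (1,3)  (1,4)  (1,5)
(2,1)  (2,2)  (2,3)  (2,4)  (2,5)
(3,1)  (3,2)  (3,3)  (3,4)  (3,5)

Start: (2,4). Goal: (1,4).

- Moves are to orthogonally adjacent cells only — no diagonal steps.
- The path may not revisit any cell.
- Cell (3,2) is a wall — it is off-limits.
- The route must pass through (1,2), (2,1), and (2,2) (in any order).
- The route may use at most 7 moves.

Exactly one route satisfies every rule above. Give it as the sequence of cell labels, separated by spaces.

Any route must reach (1,2), (2,1), and (2,2) and still end at (1,4) within 7 moves, so the order of the required stops is forced.
Route from (2,4): left 3 to (2,1), up 1 to (1,1), right 3 to (1,4) — 7 moves in all.
Check: all required cells visited; 7 ≤ 7 moves.

(2,4) (2,3) (2,2) (2,1) (1,1) (1,2) (1,3) (1,4)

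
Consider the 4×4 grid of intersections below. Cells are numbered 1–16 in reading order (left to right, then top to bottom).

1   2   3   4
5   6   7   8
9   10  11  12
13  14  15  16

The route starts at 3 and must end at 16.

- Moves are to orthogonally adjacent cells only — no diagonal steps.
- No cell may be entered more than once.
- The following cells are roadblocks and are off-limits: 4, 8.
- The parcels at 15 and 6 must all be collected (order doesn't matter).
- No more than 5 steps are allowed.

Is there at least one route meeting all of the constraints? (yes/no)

no

Even ignoring the no-revisit rule, getting from 3 to 16, taking the cheapest ordering 3 → 6 → 15 → 16 needs at least 2 + 3 + 1 = 6 moves (Manhattan distance per leg), which exceeds the 5-move limit.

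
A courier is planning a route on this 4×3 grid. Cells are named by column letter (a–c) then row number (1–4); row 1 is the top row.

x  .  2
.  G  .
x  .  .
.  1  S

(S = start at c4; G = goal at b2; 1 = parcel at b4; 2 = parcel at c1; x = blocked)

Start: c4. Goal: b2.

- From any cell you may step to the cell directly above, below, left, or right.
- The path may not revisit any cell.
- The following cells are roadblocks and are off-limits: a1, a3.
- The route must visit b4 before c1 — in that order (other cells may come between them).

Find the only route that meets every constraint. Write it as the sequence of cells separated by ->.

c4 -> b4 -> b3 -> c3 -> c2 -> c1 -> b1 -> b2

The waypoints must appear in the order b4, c1, with no cell reused.
Route from c4: left 1 to b4, up 1 to b3, right 1 to c3, up 2 to c1, left 1 to b1, down 1 to b2 — 7 moves in all.
Check: order respected (1 at step 1, 2 at step 5).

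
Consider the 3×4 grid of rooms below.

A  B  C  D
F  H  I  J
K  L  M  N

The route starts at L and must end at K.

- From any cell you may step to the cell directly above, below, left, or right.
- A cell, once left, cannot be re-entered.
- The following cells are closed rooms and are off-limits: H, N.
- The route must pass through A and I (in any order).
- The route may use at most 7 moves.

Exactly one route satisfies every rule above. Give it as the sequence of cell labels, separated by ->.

L -> M -> I -> C -> B -> A -> F -> K

The 7-move cap with required stops at A, I leaves no slack for detours.
Route from L: right 1 to M, up 2 to C, left 2 to A, down 2 to K — 7 moves in all.
Check: all required cells visited; 7 ≤ 7 moves.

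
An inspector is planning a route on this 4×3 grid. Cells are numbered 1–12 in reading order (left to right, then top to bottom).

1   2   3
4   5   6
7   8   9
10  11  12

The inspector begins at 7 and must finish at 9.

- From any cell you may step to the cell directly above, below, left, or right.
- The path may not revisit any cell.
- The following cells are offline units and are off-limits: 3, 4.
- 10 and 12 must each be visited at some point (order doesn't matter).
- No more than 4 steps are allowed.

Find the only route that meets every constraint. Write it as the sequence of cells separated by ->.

7 -> 10 -> 11 -> 12 -> 9

Any route must reach 10 and 12 and still end at 9 within 4 moves, so the order of the required stops is forced.
Route from 7: down 1 to 10, right 2 to 12, up 1 to 9 — 4 moves in all.
Check: all required cells visited; 4 ≤ 4 moves.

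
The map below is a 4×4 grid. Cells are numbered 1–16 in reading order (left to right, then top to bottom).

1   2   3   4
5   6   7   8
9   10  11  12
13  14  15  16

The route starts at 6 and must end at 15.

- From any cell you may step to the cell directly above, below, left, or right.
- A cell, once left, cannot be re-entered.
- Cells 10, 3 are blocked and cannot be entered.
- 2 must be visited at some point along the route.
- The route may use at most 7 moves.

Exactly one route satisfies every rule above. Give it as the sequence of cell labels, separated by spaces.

6 2 1 5 9 13 14 15

The budget equals the shortest possible length, so every move has to be on a shortest route through the required cells.
Route from 6: up 1 to 2, left 1 to 1, down 3 to 13, right 2 to 15 — 7 moves in all.
Check: all required cells visited; 7 ≤ 7 moves.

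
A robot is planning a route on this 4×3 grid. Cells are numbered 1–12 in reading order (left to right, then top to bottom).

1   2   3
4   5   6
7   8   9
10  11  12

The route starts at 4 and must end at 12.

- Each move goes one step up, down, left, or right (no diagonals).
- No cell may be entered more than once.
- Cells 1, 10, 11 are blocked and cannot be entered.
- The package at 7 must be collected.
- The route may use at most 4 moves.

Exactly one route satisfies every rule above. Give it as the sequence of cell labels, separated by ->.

The budget equals the shortest possible length, so every move has to be on a shortest route through the required cells.
Route from 4: down to 7, 2× right (reaching 9), down to 12 — 4 moves in all.
Check: all required cells visited; 4 ≤ 4 moves.

4 -> 7 -> 8 -> 9 -> 12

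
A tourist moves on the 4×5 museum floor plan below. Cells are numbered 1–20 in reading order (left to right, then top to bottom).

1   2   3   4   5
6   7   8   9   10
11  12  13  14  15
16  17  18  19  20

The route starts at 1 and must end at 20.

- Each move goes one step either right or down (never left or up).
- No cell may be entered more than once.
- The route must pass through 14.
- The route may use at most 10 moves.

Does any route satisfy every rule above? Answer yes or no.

One route that works: 1 → 6 → 11 → 12 → 13 → 14 → 19 → 20.

yes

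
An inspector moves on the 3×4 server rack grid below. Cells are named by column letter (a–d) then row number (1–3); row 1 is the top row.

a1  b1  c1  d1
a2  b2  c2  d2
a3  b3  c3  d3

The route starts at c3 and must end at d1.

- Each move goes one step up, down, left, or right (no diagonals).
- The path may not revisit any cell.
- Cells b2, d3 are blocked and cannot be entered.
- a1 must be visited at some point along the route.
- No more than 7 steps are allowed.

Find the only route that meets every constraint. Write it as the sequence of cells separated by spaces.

c3 b3 a3 a2 a1 b1 c1 d1

The budget equals the shortest possible length, so every move has to be on a shortest route through the required cells.
Route from c3: left 2 to a3, up 2 to a1, right 3 to d1 — 7 moves in all.
Check: all required cells visited; 7 ≤ 7 moves.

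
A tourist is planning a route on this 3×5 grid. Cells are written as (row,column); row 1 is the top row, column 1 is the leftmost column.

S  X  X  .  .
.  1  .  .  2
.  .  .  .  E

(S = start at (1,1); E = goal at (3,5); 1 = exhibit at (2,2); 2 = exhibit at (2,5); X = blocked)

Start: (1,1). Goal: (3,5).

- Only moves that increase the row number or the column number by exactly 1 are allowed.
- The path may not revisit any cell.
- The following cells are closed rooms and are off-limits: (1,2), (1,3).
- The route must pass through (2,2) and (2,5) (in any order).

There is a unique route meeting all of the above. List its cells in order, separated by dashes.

(1,1) - (2,1) - (2,2) - (2,3) - (2,4) - (2,5) - (3,5)

Moves only go right or down, so the column and row indices never decrease.
Route from (1,1): down to (2,1), 4× right (reaching (2,5)), down to (3,5) — 6 moves in all.
Check: all required cells visited.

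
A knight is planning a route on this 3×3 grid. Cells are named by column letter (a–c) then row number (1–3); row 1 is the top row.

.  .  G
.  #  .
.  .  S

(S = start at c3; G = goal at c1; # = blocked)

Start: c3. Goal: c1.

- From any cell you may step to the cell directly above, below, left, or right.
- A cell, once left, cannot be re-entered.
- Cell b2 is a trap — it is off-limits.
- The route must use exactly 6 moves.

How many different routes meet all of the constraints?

Need simple routes of exactly 6 moves from c3 to c1 (Manhattan distance 2, so 2 moves are spent on a detour and 2 undoing it).
Enumerating: c3 b3 a3 a2 a1 b1 c1.
That gives 1 route.

1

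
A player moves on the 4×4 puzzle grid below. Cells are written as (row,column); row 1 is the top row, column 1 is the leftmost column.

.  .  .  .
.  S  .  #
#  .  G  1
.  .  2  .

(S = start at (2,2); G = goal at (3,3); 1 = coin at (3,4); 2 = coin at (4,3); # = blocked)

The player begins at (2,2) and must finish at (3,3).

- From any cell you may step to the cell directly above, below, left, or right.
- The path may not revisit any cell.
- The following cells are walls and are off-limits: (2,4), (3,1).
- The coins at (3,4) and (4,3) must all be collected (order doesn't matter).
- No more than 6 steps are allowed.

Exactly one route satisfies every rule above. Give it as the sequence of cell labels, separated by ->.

(2,2) -> (3,2) -> (4,2) -> (4,3) -> (4,4) -> (3,4) -> (3,3)

The budget equals the shortest possible length, so every move has to be on a shortest route through the required cells.
Route from (2,2): 2× down (reaching (4,2)), 2× right (reaching (4,4)), up to (3,4), left to (3,3) — 6 moves in all.
Check: all required cells visited; 6 ≤ 6 moves.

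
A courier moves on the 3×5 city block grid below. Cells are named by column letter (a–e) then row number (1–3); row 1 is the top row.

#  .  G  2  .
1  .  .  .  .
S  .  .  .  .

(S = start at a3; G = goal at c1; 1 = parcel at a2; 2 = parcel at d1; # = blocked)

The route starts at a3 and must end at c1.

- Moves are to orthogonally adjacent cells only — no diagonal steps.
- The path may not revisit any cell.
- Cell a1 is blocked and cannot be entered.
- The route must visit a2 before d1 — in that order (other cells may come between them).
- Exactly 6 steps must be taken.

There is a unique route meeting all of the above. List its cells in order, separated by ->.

a3 -> a2 -> b2 -> c2 -> d2 -> d1 -> c1

The waypoints must appear in the order a2, d1, with no cell reused.
Route from a3: up 1 to a2, right 3 to d2, up 1 to d1, left 1 to c1 — 6 moves in all.
Check: order respected (1 at step 1, 2 at step 5); 6 moves as required.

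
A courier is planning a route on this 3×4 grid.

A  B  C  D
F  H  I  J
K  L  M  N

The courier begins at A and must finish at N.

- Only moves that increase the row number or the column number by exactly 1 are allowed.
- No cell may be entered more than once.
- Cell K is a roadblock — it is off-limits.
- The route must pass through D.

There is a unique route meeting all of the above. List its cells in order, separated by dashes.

A - B - C - D - J - N

Moves only go right or down, so the column and row indices never decrease.
Route from A: 3× right (reaching D), 2× down (reaching N) — 5 moves in all.
Check: all required cells visited.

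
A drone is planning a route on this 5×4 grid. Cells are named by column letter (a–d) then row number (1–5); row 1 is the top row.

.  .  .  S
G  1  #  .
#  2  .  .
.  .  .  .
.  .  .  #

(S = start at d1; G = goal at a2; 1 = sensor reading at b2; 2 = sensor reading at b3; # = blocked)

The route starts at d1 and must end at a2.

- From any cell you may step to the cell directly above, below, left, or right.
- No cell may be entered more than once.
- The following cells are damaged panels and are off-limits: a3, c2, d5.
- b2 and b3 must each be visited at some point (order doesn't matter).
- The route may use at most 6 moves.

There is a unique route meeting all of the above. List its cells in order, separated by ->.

The 6-move cap with required stops at b2, b3 leaves no slack for detours.
Route from d1: 2× down (reaching d3), 2× left (reaching b3), up to b2, left to a2 — 6 moves in all.
Check: all required cells visited; 6 ≤ 6 moves.

d1 -> d2 -> d3 -> c3 -> b3 -> b2 -> a2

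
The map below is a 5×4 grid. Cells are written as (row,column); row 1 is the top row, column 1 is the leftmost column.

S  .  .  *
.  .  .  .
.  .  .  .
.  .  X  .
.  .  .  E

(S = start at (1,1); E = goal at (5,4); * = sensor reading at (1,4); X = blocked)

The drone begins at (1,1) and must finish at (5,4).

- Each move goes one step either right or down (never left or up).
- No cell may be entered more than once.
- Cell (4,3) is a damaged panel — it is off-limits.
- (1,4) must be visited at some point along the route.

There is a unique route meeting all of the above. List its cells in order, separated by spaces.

(1,1) (1,2) (1,3) (1,4) (2,4) (3,4) (4,4) (5,4)

Moves only go right or down, so the column and row indices never decrease.
Route from (1,1): 3× right (reaching (1,4)), 4× down (reaching (5,4)) — 7 moves in all.
Check: all required cells visited.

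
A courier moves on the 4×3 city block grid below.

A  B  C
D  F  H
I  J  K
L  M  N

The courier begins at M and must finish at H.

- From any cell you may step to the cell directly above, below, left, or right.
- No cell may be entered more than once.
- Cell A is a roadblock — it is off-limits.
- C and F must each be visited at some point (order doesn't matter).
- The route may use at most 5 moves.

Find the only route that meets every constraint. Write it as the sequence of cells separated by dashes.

M - J - F - B - C - H

Any route must reach C and F and still end at H within 5 moves, so the order of the required stops is forced.
Route from M: 3× up (reaching B), right to C, down to H — 5 moves in all.
Check: all required cells visited; 5 ≤ 5 moves.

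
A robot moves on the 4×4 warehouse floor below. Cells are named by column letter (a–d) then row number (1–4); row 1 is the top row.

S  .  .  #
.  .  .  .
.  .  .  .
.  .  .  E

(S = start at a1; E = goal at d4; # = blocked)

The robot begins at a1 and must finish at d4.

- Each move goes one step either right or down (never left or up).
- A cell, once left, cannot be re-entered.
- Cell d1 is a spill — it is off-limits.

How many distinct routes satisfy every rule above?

19

A right/down-only route from a1 to d4 makes exactly 3 down-moves and 3 right-moves in some order.
With no other constraints that would be C(6,3) = 20 routes.
Subtract routes through each blocked cell (inclusion–exclusion for overlaps): − through d1: 1 → 19.
That gives 19 routes.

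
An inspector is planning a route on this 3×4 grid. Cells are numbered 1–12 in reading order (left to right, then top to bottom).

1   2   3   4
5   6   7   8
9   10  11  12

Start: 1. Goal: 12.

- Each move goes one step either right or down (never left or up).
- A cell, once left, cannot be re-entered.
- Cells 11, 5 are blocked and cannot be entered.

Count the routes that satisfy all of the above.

A right/down-only route from 1 to 12 makes exactly 2 down-moves and 3 right-moves in some order.
With no other constraints that would be C(5,2) = 10 routes.
Subtract routes through each blocked cell (inclusion–exclusion for overlaps): − through 5: 4 − through 11: 6 + through 5&11: 3 → 3.
That gives 3 routes.

3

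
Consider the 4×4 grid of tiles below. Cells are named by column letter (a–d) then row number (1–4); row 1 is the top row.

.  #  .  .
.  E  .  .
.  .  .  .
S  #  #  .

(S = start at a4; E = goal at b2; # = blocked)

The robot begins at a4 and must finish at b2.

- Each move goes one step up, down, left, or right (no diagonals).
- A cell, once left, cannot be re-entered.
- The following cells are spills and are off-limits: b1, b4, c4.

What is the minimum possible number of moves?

The Manhattan distance from a4 to b2 is |4−2| + |1−2| = 3, so at least 3 moves are needed.
A route of 3 moves achieves this: a4 → a3 → a2 → b2.
Since 3 matches the lower bound, it is optimal.

3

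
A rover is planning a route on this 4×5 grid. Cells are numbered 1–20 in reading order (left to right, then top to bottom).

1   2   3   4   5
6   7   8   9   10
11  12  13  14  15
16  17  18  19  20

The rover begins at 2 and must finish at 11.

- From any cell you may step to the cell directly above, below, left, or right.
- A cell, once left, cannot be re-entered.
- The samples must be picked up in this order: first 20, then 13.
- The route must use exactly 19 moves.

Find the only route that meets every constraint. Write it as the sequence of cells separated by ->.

The waypoints must appear in the order 20, 13, with no cell reused.
Route from 2: left to 1, down to 6, 2× right (reaching 8), up to 3, 2× right (reaching 5), down to 10, left to 9, down to 14, right to 15, down to 20, 2× left (reaching 18), up to 13, left to 12, down to 17, left to 16, up to 11 — 19 moves in all.
Check: order respected (20 at step 12, 13 at step 15); 19 moves as required.

2 -> 1 -> 6 -> 7 -> 8 -> 3 -> 4 -> 5 -> 10 -> 9 -> 14 -> 15 -> 20 -> 19 -> 18 -> 13 -> 12 -> 17 -> 16 -> 11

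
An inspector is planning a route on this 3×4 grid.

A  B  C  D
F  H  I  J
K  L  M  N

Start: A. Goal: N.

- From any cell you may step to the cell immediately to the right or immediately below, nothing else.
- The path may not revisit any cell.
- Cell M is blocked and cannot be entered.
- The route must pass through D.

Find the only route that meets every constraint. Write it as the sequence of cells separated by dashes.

A - B - C - D - J - N

Moves only go right or down, so the column and row indices never decrease.
Route from A: 3× right (reaching D), 2× down (reaching N) — 5 moves in all.
Check: all required cells visited.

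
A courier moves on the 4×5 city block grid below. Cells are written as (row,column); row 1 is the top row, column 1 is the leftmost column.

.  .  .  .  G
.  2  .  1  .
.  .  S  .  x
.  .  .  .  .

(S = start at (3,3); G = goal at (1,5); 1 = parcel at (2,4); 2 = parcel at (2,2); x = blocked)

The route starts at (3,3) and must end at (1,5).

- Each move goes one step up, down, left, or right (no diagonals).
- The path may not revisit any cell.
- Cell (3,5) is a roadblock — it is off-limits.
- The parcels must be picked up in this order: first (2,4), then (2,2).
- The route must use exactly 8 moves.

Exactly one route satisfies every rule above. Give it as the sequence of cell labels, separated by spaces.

(3,3) (3,4) (2,4) (2,3) (2,2) (1,2) (1,3) (1,4) (1,5)

The waypoints must appear in the order (2,4), (2,2), with no cell reused.
Route from (3,3): right to (3,4), up to (2,4), 2× left (reaching (2,2)), up to (1,2), 3× right (reaching (1,5)) — 8 moves in all.
Check: order respected (1 at step 2, 2 at step 4); 8 moves as required.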